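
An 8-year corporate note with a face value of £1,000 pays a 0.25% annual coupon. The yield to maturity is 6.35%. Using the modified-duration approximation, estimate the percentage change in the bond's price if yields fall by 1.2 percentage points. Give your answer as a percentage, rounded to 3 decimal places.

Periodic yield y = 0.0635. Modified duration first:
  t   CF        PV=CF/(1+0.0635)^t    t·PV
  1         2.50         2.3507         2.3507
  2         2.50         2.2104         4.4207
  3         2.50         2.0784         6.2352
  4         2.50         1.9543         7.8172
  5         2.50         1.8376         9.1880
  6         2.50         1.7279        10.3673
  7         2.50         1.6247        11.3730
  8     1,002.50       612.6105     4,900.8839
  Σ                    626.3945     4,952.6361
P = 626.3945; D_Mac = 7.90658 yrs; D_mod = 7.90658/(1+0.0635) = 7.43449 yrs.
ΔP/P ≈ -D_mod · Δy = -7.43449 × (-0.012) = +0.089214 = +8.9214%.

+8.921%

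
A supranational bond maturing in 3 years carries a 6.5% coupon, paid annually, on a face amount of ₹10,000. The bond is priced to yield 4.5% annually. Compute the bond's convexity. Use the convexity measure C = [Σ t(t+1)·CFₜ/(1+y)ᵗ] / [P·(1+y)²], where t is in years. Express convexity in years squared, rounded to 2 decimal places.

With y = 0.045:
  t   CF        PV=CF/(1+0.045)^t    t·PV        t(t+1)·PV
  1       650.00       622.0096       622.0096       1,244.0191
  2       650.00       595.2245     1,190.4489       3,571.3468
  3    10,650.00     9,332.5588    27,997.6765     111,990.7060
  Σ                 10,549.7929    29,810.1350     116,806.0719
P = 10,549.7929.
Convexity = Σ t(t+1)·PV / [P·(1+y)²] = 116,806.0719 / (10,549.7929 × 1.092025) = 10.13885.

10.14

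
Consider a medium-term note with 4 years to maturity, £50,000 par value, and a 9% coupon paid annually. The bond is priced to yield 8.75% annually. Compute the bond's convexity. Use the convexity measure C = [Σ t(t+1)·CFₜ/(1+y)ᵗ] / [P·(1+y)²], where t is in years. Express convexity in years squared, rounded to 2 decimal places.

14.30

With y = 0.0875:
  t   CF        PV=CF/(1+0.0875)^t    t·PV        t(t+1)·PV
  1     4,500.00     4,137.9310     4,137.9310       8,275.8621
  2     4,500.00     3,804.9941     7,609.9881      22,829.9643
  3     4,500.00     3,498.8451    10,496.5353      41,986.1413
  4    54,500.00    38,965.4270   155,861.7080     779,308.5400
  Σ                 50,407.1972   178,106.1625     852,400.5077
P = 50,407.1972.
Convexity = Σ t(t+1)·PV / [P·(1+y)²] = 852,400.5077 / (50,407.1972 × 1.182656) = 14.29857.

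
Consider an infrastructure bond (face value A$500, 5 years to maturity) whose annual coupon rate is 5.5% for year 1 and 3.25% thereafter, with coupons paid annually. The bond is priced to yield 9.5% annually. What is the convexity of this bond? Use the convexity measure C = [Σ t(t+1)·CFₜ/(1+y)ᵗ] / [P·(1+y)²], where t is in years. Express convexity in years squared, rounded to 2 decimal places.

With y = 0.095:
  t   CF        PV=CF/(1+0.095)^t    t·PV        t(t+1)·PV
  1        27.50        25.1142        25.1142          50.2283
  2        16.25        13.5527        27.1054          81.3161
  3        16.25        12.3769        37.1306         148.5225
  4        16.25        11.3031        45.2123         226.0616
  5       516.25       327.9363     1,639.6814       9,838.0885
  Σ                    390.2831     1,774.2439      10,344.2170
P = 390.2831.
Convexity = Σ t(t+1)·PV / [P·(1+y)²] = 10,344.2170 / (390.2831 × 1.199025) = 22.10496.

22.10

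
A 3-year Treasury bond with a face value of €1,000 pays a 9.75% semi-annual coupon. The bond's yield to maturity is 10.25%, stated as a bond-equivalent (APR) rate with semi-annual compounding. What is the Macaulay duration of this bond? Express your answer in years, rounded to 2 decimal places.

2.67 years

Periodic yield y = 0.05125. Discount each cash flow and weight by its period:
  t   CF        PV=CF/(1+0.05125)^t    t·PV
  1        48.75        46.3734        46.3734
  2        48.75        44.1126        88.2252
  3        48.75        41.9620       125.8861
  4        48.75        39.9163       159.6653
  5        48.75        37.9703       189.8517
  6     1,048.75       777.0267     4,662.1600
  Σ                    987.3613     5,272.1617
Price P = Σ PV = 987.3613.
Macaulay duration = Σ(t·PV) / P = 5,272.1617 / 987.3613 = 5.33965 half-year periods.
In years: 5.33965 / 2 = 2.66982 years.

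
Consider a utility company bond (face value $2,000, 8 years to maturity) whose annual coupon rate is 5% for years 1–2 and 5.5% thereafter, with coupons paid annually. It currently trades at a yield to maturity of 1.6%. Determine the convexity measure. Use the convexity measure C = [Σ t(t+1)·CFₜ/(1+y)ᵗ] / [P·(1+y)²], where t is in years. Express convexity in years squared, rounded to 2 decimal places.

56.97

With y = 0.016:
  t   CF        PV=CF/(1+0.016)^t    t·PV        t(t+1)·PV
  1       100.00        98.4252        98.4252         196.8504
  2       100.00        96.8752       193.7504         581.2512
  3       110.00       104.8846       314.6537       1,258.6147
  4       110.00       103.2328       412.9313       2,064.6567
  5       110.00       101.6071       508.0356       3,048.2136
  6       110.00       100.0070       600.0421       4,200.2944
  7       110.00        98.4321       689.0247       5,512.1973
  8     2,110.00     1,858.3726    14,866.9807     133,802.8266
  Σ                  2,561.8366    17,683.8437     150,664.9049
P = 2,561.8366.
Convexity = Σ t(t+1)·PV / [P·(1+y)²] = 150,664.9049 / (2,561.8366 × 1.032256) = 56.97355.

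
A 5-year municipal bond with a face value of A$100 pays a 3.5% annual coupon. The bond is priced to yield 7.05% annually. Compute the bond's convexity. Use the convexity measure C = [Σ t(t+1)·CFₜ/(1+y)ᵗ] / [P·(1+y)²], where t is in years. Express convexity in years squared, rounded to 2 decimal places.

With y = 0.0705:
  t   CF        PV=CF/(1+0.0705)^t    t·PV        t(t+1)·PV
  1         3.50         3.2695         3.2695           6.5390
  2         3.50         3.0542         6.1084          18.3251
  3         3.50         2.8530         8.5591          34.2365
  4         3.50         2.6651        10.6606          53.3030
  5       103.50        73.6219       368.1095       2,208.6568
  Σ                     85.4638       396.7071       2,321.0604
P = 85.4638.
Convexity = Σ t(t+1)·PV / [P·(1+y)²] = 2,321.0604 / (85.4638 × 1.145970) = 23.69906.

23.70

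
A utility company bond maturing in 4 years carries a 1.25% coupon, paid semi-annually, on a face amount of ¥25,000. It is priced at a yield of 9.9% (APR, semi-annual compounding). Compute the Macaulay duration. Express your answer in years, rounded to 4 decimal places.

Periodic yield y = 0.0495. Discount each cash flow and weight by its period:
  t   CF        PV=CF/(1+0.0495)^t    t·PV
  1       156.25       148.8804       148.8804
  2       156.25       141.8584       283.7169
  3       156.25       135.1676       405.5029
  4       156.25       128.7924       515.1696
  5       156.25       122.7179       613.5894
  6       156.25       116.9298       701.5791
  7       156.25       111.4148       779.9037
  8    25,156.25    17,091.7432   136,733.9455
  Σ                 17,997.5046   140,182.2874
Price P = Σ PV = 17,997.5046.
Macaulay duration = Σ(t·PV) / P = 140,182.2874 / 17,997.5046 = 7.78898 half-year periods.
In years: 7.78898 / 2 = 3.89449 years.

3.8945 years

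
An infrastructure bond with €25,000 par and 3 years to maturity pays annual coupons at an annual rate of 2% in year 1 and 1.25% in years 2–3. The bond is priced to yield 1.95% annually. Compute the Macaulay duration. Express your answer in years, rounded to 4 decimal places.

Periodic yield y = 0.0195. Discount each cash flow and weight by its year:
  t   CF        PV=CF/(1+0.0195)^t    t·PV
  1       500.00       490.4365       490.4365
  2       312.50       300.6599       601.3199
  3    25,312.50    23,887.6458    71,662.9373
  Σ                 24,678.7422    72,754.6937
Price P = Σ PV = 24,678.7422.
Macaulay duration = Σ(t·PV) / P = 72,754.6937 / 24,678.7422 = 2.94807 years.

2.9481 years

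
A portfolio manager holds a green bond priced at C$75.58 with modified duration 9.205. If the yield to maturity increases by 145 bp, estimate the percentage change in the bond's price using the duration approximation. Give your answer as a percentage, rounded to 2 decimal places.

-13.35%

Duration approximation: ΔP/P ≈ -D_mod · Δy = -9.205 × (+0.0145) = -0.1334725.
As a percentage: -13.34725%.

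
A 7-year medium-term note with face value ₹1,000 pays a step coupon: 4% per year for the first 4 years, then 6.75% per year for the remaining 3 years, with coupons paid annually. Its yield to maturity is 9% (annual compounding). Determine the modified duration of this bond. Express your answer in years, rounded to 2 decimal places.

5.59 years

Periodic yield y = 0.09. First find Macaulay duration:
  t   CF        PV=CF/(1+0.09)^t    t·PV
  1        40.00        36.6972        36.6972
  2        40.00        33.6672        67.3344
  3        40.00        30.8873        92.6620
  4        40.00        28.3370       113.3480
  5        67.50        43.8704       219.3518
  6        67.50        40.2480       241.4883
  7     1,067.50       583.9591     4,087.7134
  Σ                    797.6663     4,858.5952
P = 797.6663; Macaulay duration = 4,858.5952 / 797.6663 = 6.09101 years.
Modified duration = D_Mac / (1 + y) = 6.09101 / 1.09 = 5.58808 years.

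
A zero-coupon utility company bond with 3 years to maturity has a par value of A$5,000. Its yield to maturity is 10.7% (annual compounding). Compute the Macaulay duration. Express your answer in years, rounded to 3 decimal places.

3.000 years

A zero-coupon bond has a single cash flow at maturity, so its Macaulay duration equals its maturity: 3 years.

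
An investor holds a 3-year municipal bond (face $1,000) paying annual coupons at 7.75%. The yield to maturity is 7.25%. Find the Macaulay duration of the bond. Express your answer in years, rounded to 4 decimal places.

2.7908 years

Periodic yield y = 0.0725. Discount each cash flow and weight by its year:
  t   CF        PV=CF/(1+0.0725)^t    t·PV
  1        77.50        72.2611        72.2611
  2        77.50        67.3763       134.7526
  3     1,077.50       873.4245     2,620.2735
  Σ                  1,013.0619     2,827.2872
Price P = Σ PV = 1,013.0619.
Macaulay duration = Σ(t·PV) / P = 2,827.2872 / 1,013.0619 = 2.79083 years.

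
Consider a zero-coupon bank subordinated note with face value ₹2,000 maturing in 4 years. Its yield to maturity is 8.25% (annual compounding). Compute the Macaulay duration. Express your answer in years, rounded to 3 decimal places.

A zero-coupon bond has a single cash flow at maturity, so its Macaulay duration equals its maturity: 4 years.

4.000 years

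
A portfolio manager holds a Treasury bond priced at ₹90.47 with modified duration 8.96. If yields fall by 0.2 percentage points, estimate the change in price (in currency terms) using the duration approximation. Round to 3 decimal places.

Duration approximation: ΔP/P ≈ -D_mod · Δy = -8.96 × (-0.002) = +0.017920.
ΔP ≈ 90.47 × (+0.017920) = +1.6212224.

+₹1.621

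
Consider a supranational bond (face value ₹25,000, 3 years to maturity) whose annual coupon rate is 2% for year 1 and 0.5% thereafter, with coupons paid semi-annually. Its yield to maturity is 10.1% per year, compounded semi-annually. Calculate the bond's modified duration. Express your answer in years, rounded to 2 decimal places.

2.80 years

Periodic yield y = 0.0505. First find Macaulay duration:
  t   CF        PV=CF/(1+0.0505)^t    t·PV
  1       250.00       237.9819       237.9819
  2       250.00       226.5416       453.0831
  3        62.50        53.9128       161.7384
  4        62.50        51.3211       205.2843
  5        62.50        48.8540       244.2698
  6    25,062.50    18,648.6780   111,892.0678
  Σ                 19,267.2893   113,194.4253
P = 19,267.2893; Macaulay duration = 113,194.4253 / 19,267.2893 = 5.87495 half-year periods = 2.93748 years.
Modified duration = D_Mac / (1 + y) = 2.93748 / 1.0505 = 2.79627 years.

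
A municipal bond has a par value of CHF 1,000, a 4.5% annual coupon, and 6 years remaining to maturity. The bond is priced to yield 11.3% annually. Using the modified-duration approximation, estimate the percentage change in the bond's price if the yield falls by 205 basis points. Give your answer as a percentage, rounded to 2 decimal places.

+9.68%

Periodic yield y = 0.113. Modified duration first:
  t   CF        PV=CF/(1+0.113)^t    t·PV
  1        45.00        40.4313        40.4313
  2        45.00        36.3264        72.6528
  3        45.00        32.6383        97.9148
  4        45.00        29.3246       117.2983
  5        45.00        26.3473       131.7367
  6     1,045.00       549.7248     3,298.3486
  Σ                    714.7926     3,758.3824
P = 714.7926; D_Mac = 5.25800 yrs; D_mod = 5.25800/(1+0.113) = 4.72417 yrs.
ΔP/P ≈ -D_mod · Δy = -4.72417 × (-0.0205) = +0.096846 = +9.6846%.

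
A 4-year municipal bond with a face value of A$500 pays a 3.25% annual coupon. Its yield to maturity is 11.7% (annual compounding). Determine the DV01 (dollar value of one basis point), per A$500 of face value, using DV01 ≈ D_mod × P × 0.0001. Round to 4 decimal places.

Periodic yield y = 0.117.
  t   CF        PV=CF/(1+0.117)^t    t·PV
  1        16.25        14.5479        14.5479
  2        16.25        13.0241        26.0482
  3        16.25        11.6599        34.9796
  4       516.25       331.6251     1,326.5003
  Σ                    370.8569     1,402.0760
P = 370.8569; D_Mac = 3.78064 yrs; D_mod = 3.38464 yrs.
DV01 ≈ 3.38464 × 370.8569 × 0.0001 = 0.125522.

A$0.1255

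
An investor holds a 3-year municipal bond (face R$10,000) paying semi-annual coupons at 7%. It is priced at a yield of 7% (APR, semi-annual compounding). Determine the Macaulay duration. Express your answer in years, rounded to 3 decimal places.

2.758 years

Periodic yield y = 0.035. Discount each cash flow and weight by its period:
  t   CF        PV=CF/(1+0.035)^t    t·PV
  1       350.00       338.1643       338.1643
  2       350.00       326.7287       653.4575
  3       350.00       315.6799       947.0398
  4       350.00       305.0048     1,220.0191
  5       350.00       294.6906     1,473.4530
  6    10,350.00     8,419.7317    50,518.3900
  Σ                 10,000.0000    55,150.5238
Price P = Σ PV = 10,000.0000.
Macaulay duration = Σ(t·PV) / P = 55,150.5238 / 10,000.0000 = 5.51505 half-year periods.
In years: 5.51505 / 2 = 2.75753 years.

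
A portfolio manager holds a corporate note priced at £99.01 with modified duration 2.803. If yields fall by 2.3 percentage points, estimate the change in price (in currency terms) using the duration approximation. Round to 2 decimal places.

+£6.38

Duration approximation: ΔP/P ≈ -D_mod · Δy = -2.803 × (-0.023) = +0.064469.
ΔP ≈ 99.01 × (+0.064469) = +6.38307569.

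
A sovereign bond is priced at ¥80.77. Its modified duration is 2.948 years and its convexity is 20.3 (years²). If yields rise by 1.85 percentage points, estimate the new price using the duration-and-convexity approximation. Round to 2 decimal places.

Duration effect: -D_mod·Δy = -2.948 × (+0.0185) = -0.054538
Convexity effect: ½·C·(Δy)² = 0.5 × 20.3 × (0.0185)² = +0.0034738375
ΔP/P ≈ -0.054538 + 0.0034738375 = -0.0510641625
New price ≈ 80.77 × (1 - 0.0510641625) = 76.645547594875.

¥76.65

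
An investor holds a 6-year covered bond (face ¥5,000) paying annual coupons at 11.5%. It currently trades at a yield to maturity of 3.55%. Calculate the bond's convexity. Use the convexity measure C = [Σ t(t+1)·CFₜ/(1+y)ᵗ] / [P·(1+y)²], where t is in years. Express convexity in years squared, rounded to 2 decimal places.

With y = 0.0355:
  t   CF        PV=CF/(1+0.0355)^t    t·PV        t(t+1)·PV
  1       575.00       555.2873       555.2873       1,110.5746
  2       575.00       536.2504     1,072.5008       3,217.5025
  3       575.00       517.8662     1,553.5985       6,214.3939
  4       575.00       500.1122     2,000.4487      10,002.2436
  5       575.00       482.9669     2,414.8343      14,489.0057
  6     5,575.00     4,522.1426    27,132.8555     189,929.9888
  Σ                  7,114.6255    34,729.5252     224,963.7092
P = 7,114.6255.
Convexity = Σ t(t+1)·PV / [P·(1+y)²] = 224,963.7092 / (7,114.6255 × 1.072260) = 29.48901.

29.49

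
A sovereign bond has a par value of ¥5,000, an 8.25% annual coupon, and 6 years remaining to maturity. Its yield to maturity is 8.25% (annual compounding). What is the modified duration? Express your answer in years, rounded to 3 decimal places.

4.588 years

Periodic yield y = 0.0825. First find Macaulay duration:
  t   CF        PV=CF/(1+0.0825)^t    t·PV
  1       412.50       381.0624       381.0624
  2       412.50       352.0207       704.0413
  3       412.50       325.1923       975.5769
  4       412.50       300.4086     1,201.6343
  5       412.50       277.5137     1,387.5685
  6     5,412.50     3,363.8024    20,182.8145
  Σ                  5,000.0000    24,832.6979
P = 5,000.0000; Macaulay duration = 24,832.6979 / 5,000.0000 = 4.96654 years.
Modified duration = D_Mac / (1 + y) = 4.96654 / 1.0825 = 4.58803 years.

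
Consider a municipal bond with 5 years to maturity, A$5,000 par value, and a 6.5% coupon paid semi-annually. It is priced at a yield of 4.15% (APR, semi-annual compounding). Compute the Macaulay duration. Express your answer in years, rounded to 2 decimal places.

Periodic yield y = 0.02075. Discount each cash flow and weight by its period:
  t   CF        PV=CF/(1+0.02075)^t    t·PV
  1       162.50       159.1967       159.1967
  2       162.50       155.9605       311.9210
  3       162.50       152.7901       458.3703
  4       162.50       149.6841       598.7366
  5       162.50       146.6413       733.2067
  6       162.50       143.6604       861.9623
  7       162.50       140.7400       985.1802
  8       162.50       137.8790     1,103.0323
  9       162.50       135.0762     1,215.6859
  10    5,162.50     4,204.0336    42,040.3360
  Σ                  5,525.6620    48,467.6280
Price P = Σ PV = 5,525.6620.
Macaulay duration = Σ(t·PV) / P = 48,467.6280 / 5,525.6620 = 8.77137 half-year periods.
In years: 8.77137 / 2 = 4.38569 years.

4.39 years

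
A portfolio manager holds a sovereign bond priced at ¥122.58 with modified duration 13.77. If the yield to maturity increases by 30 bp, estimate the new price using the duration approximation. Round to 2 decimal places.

¥117.52

Duration approximation: ΔP/P ≈ -D_mod · Δy = -13.77 × (+0.003) = -0.041310.
New price ≈ 122.58 × (1 - 0.041310) = 117.5162202.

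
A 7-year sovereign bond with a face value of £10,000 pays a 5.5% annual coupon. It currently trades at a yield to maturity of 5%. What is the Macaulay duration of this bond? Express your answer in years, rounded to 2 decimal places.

Periodic yield y = 0.05. Discount each cash flow and weight by its year:
  t   CF        PV=CF/(1+0.05)^t    t·PV
  1       550.00       523.8095       523.8095
  2       550.00       498.8662       997.7324
  3       550.00       475.1107     1,425.3320
  4       550.00       452.4864     1,809.9454
  5       550.00       430.9394     2,154.6970
  6       550.00       410.4185     2,462.5108
  7    10,550.00     7,497.6880    52,483.8162
  Σ                 10,289.3187    61,857.8434
Price P = Σ PV = 10,289.3187.
Macaulay duration = Σ(t·PV) / P = 61,857.8434 / 10,289.3187 = 6.01185 years.

6.01 years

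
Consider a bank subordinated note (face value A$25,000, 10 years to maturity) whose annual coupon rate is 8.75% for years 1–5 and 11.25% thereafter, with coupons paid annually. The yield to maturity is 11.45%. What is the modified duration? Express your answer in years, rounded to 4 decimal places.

6.1350 years

Periodic yield y = 0.1145. First find Macaulay duration:
  t   CF        PV=CF/(1+0.1145)^t    t·PV
  1     2,187.50     1,962.7636     1,962.7636
  2     2,187.50     1,761.1158     3,522.2316
  3     2,187.50     1,580.1847     4,740.5540
  4     2,187.50     1,417.8418     5,671.3671
  5     2,187.50     1,272.1775     6,360.8873
  6     2,812.50     1,467.6148     8,805.6890
  7     2,812.50     1,316.8370     9,217.8590
  8     2,812.50     1,181.5496     9,452.3966
  9     2,812.50     1,060.1611     9,541.4501
  10   27,812.50     9,406.7435    94,067.4346
  Σ                 22,426.9893   153,342.6330
P = 22,426.9893; Macaulay duration = 153,342.6330 / 22,426.9893 = 6.83742 years.
Modified duration = D_Mac / (1 + y) = 6.83742 / 1.1145 = 6.13496 years.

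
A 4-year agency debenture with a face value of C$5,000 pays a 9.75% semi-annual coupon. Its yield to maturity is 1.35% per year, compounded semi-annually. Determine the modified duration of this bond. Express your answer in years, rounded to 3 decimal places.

Periodic yield y = 0.00675. First find Macaulay duration:
  t   CF        PV=CF/(1+0.00675)^t    t·PV
  1       243.75       242.1157       242.1157
  2       243.75       240.4924       480.9848
  3       243.75       238.8800       716.6399
  4       243.75       237.2783       949.1133
  5       243.75       235.6874     1,178.4372
  6       243.75       234.1072     1,404.6433
  7       243.75       232.5376     1,627.7631
  8     5,243.75     4,968.9986    39,751.9886
  Σ                  6,630.0972    46,351.6858
P = 6,630.0972; Macaulay duration = 46,351.6858 / 6,630.0972 = 6.99110 half-year periods = 3.49555 years.
Modified duration = D_Mac / (1 + y) = 3.49555 / 1.00675 = 3.47211 years.

3.472 years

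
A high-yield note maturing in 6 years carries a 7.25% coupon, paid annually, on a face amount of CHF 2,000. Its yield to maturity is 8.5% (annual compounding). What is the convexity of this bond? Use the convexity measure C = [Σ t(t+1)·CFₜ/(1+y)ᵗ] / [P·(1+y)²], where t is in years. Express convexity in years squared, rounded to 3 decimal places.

With y = 0.085:
  t   CF        PV=CF/(1+0.085)^t    t·PV        t(t+1)·PV
  1       145.00       133.6406       133.6406         267.2811
  2       145.00       123.1710       246.3420         739.0261
  3       145.00       113.5217       340.5650       1,362.2601
  4       145.00       104.6283       418.5131       2,092.5654
  5       145.00        96.4316       482.1579       2,892.9476
  6     2,145.00     1,314.7672     7,888.6033      55,220.2232
  Σ                  1,886.1603     9,509.8219      62,574.3035
P = 1,886.1603.
Convexity = Σ t(t+1)·PV / [P·(1+y)²] = 62,574.3035 / (1,886.1603 × 1.177225) = 28.18110.

28.181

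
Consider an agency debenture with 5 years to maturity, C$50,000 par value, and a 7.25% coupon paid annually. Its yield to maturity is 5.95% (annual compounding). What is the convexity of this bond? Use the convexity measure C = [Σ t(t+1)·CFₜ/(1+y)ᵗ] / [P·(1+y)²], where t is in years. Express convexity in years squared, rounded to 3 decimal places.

With y = 0.0595:
  t   CF        PV=CF/(1+0.0595)^t    t·PV        t(t+1)·PV
  1     3,625.00     3,421.4252     3,421.4252       6,842.8504
  2     3,625.00     3,229.2829     6,458.5657      19,375.6972
  3     3,625.00     3,047.9310     9,143.7929      36,575.1717
  4     3,625.00     2,876.7635    11,507.0542      57,535.2709
  5    53,625.00    40,166.3622   200,831.8109   1,204,990.8654
  Σ                 52,741.7648   231,362.6489   1,325,319.8556
P = 52,741.7648.
Convexity = Σ t(t+1)·PV / [P·(1+y)²] = 1,325,319.8556 / (52,741.7648 × 1.122540) = 22.38536.

22.385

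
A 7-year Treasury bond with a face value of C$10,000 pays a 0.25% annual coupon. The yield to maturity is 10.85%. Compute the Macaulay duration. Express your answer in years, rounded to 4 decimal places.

Periodic yield y = 0.1085. Discount each cash flow and weight by its year:
  t   CF        PV=CF/(1+0.1085)^t    t·PV
  1        25.00        22.5530        22.5530
  2        25.00        20.3455        40.6910
  3        25.00        18.3541        55.0623
  4        25.00        16.5576        66.2304
  5        25.00        14.9369        74.6847
  6        25.00        13.4749        80.8495
  7    10,025.00     4,874.5497    34,121.8476
  Σ                  4,980.7717    34,461.9184
Price P = Σ PV = 4,980.7717.
Macaulay duration = Σ(t·PV) / P = 34,461.9184 / 4,980.7717 = 6.91899 years.

6.9190 years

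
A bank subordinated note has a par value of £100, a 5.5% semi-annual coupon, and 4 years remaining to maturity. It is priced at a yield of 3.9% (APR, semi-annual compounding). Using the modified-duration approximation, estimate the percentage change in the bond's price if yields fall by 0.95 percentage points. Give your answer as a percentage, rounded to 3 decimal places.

+3.407%

Periodic yield y = 0.0195. Modified duration first:
  t   CF        PV=CF/(1+0.0195)^t    t·PV
  1         2.75         2.6974         2.6974
  2         2.75         2.6458         5.2916
  3         2.75         2.5952         7.7856
  4         2.75         2.5456        10.1823
  5         2.75         2.4969        12.4844
  6         2.75         2.4491        14.6947
  7         2.75         2.4023        16.8159
  8       102.75        88.0408       704.3264
  Σ                    105.8730       774.2782
P = 105.8730; D_Mac = 7.31327 half-year periods = 3.65664 yrs; D_mod = 3.65664/(1+0.0195) = 3.58670 yrs.
ΔP/P ≈ -D_mod · Δy = -3.58670 × (-0.0095) = +0.034074 = +3.4074%.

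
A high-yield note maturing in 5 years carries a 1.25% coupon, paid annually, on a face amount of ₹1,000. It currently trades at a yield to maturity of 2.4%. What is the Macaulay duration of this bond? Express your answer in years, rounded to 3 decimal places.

Periodic yield y = 0.024. Discount each cash flow and weight by its year:
  t   CF        PV=CF/(1+0.024)^t    t·PV
  1        12.50        12.2070        12.2070
  2        12.50        11.9209        23.8419
  3        12.50        11.6415        34.9246
  4        12.50        11.3687        45.4747
  5     1,012.50       899.2806     4,496.4032
  Σ                    946.4188     4,612.8515
Price P = Σ PV = 946.4188.
Macaulay duration = Σ(t·PV) / P = 4,612.8515 / 946.4188 = 4.87401 years.

4.874 years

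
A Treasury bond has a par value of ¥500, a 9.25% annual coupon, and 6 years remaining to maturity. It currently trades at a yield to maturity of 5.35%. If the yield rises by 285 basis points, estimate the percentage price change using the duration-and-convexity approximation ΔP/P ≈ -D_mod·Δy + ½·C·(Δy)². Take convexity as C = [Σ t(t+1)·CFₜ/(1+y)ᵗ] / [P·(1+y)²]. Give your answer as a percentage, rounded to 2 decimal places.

With y = 0.0535:
  t   CF        PV=CF/(1+0.0535)^t    t·PV        t(t+1)·PV
  1        46.25        43.9013        43.9013          87.8026
  2        46.25        41.6718        83.3437         250.0310
  3        46.25        39.5556       118.6668         474.6674
  4        46.25        37.5469       150.1874         750.9371
  5        46.25        35.6401       178.2006       1,069.2033
  6       546.25       399.5620     2,397.3722      16,781.6052
  Σ                    597.8777     2,971.6719      19,414.2466
P = 597.8777; D_Mac = 4.97037 yrs; D_mod = 4.71796 yrs; C = 29.25763.
Duration effect: -4.71796 × (+0.0285) = -0.134462
Convexity effect: 0.5 × 29.25763 × (0.0285)² = +0.0118823
ΔP/P ≈ -0.134462 + 0.0118823 = -0.122580 = -12.2580%.

-12.26%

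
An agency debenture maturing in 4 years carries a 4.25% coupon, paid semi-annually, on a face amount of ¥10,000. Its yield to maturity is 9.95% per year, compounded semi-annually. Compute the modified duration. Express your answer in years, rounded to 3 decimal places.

Periodic yield y = 0.04975. First find Macaulay duration:
  t   CF        PV=CF/(1+0.04975)^t    t·PV
  1       212.50       202.4291       202.4291
  2       212.50       192.8356       385.6712
  3       212.50       183.6967       551.0900
  4       212.50       174.9909       699.9635
  5       212.50       166.6977       833.4883
  6       212.50       158.7975       952.7849
  7       212.50       151.2717     1,058.9021
  8    10,212.50     6,925.4022    55,403.2179
  Σ                  8,156.1214    60,087.5471
P = 8,156.1214; Macaulay duration = 60,087.5471 / 8,156.1214 = 7.36717 half-year periods = 3.68359 years.
Modified duration = D_Mac / (1 + y) = 3.68359 / 1.04975 = 3.50901 years.

3.509 years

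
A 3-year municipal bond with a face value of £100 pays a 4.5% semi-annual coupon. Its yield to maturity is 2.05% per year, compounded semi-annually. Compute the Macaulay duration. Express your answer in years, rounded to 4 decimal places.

Periodic yield y = 0.01025. Discount each cash flow and weight by its period:
  t   CF        PV=CF/(1+0.01025)^t    t·PV
  1         2.25         2.2272         2.2272
  2         2.25         2.2046         4.4091
  3         2.25         2.1822         6.5466
  4         2.25         2.1601         8.6403
  5         2.25         2.1382        10.6908
  6       102.25        96.1812       577.0872
  Σ                    107.0934       609.6011
Price P = Σ PV = 107.0934.
Macaulay duration = Σ(t·PV) / P = 609.6011 / 107.0934 = 5.69224 half-year periods.
In years: 5.69224 / 2 = 2.84612 years.

2.8461 years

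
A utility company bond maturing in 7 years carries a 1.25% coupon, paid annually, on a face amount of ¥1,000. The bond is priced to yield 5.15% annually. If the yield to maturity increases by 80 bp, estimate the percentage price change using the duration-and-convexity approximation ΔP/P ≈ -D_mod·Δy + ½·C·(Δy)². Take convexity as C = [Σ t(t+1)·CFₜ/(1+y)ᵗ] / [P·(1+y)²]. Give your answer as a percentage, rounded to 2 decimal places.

With y = 0.0515:
  t   CF        PV=CF/(1+0.0515)^t    t·PV        t(t+1)·PV
  1        12.50        11.8878        11.8878          23.7756
  2        12.50        11.3055        22.6111          67.8333
  3        12.50        10.7518        32.2555         129.0219
  4        12.50        10.2252        40.9009         204.5045
  5        12.50         9.7244        48.6221         291.7325
  6        12.50         9.2481        55.4888         388.4218
  7     1,012.50       712.4101     4,986.8710      39,894.9679
  Σ                    775.5531     5,198.6372      41,000.2575
P = 775.5531; D_Mac = 6.70314 yrs; D_mod = 6.37483 yrs; C = 47.81416.
Duration effect: -6.37483 × (+0.008) = -0.050999
Convexity effect: 0.5 × 47.81416 × (0.008)² = +0.0015301
ΔP/P ≈ -0.050999 + 0.0015301 = -0.049469 = -4.9469%.

-4.95%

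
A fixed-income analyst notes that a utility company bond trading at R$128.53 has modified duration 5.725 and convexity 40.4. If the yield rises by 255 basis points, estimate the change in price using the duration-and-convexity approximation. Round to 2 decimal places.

Duration effect: -D_mod·Δy = -5.725 × (+0.0255) = -0.1459875
Convexity effect: ½·C·(Δy)² = 0.5 × 40.4 × (0.0255)² = +0.01313505
ΔP/P ≈ -0.1459875 + 0.01313505 = -0.13285245
ΔP ≈ 128.53 × (-0.13285245) = -17.0755253985.

-R$17.08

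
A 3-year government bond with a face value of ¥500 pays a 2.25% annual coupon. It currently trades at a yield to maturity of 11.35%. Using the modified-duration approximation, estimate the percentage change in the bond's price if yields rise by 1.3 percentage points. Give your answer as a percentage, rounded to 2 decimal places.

Periodic yield y = 0.1135. Modified duration first:
  t   CF        PV=CF/(1+0.1135)^t    t·PV
  1        11.25        10.1033        10.1033
  2        11.25         9.0734        18.1469
  3       511.25       370.3076     1,110.9229
  Σ                    389.4843     1,139.1730
P = 389.4843; D_Mac = 2.92482 yrs; D_mod = 2.92482/(1+0.1135) = 2.62669 yrs.
ΔP/P ≈ -D_mod · Δy = -2.62669 × (+0.013) = -0.034147 = -3.4147%.

-3.41%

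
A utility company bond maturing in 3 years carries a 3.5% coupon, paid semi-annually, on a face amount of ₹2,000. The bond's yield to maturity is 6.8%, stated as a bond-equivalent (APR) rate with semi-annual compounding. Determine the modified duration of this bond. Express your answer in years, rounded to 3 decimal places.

2.772 years

Periodic yield y = 0.034. First find Macaulay duration:
  t   CF        PV=CF/(1+0.034)^t    t·PV
  1        35.00        33.8491        33.8491
  2        35.00        32.7361        65.4722
  3        35.00        31.6597        94.9790
  4        35.00        30.6186       122.4746
  5        35.00        29.6118       148.0592
  6     2,035.00     1,665.1033     9,990.6198
  Σ                  1,823.5787    10,455.4539
P = 1,823.5787; Macaulay duration = 10,455.4539 / 1,823.5787 = 5.73348 half-year periods = 2.86674 years.
Modified duration = D_Mac / (1 + y) = 2.86674 / 1.034 = 2.77248 years.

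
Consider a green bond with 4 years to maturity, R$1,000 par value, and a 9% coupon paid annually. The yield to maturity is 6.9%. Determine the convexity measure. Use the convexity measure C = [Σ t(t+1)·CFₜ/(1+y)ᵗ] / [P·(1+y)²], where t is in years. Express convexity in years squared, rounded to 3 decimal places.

With y = 0.069:
  t   CF        PV=CF/(1+0.069)^t    t·PV        t(t+1)·PV
  1        90.00        84.1908        84.1908         168.3817
  2        90.00        78.7566       157.5133         472.5398
  3        90.00        73.6732       221.0195         884.0781
  4     1,090.00       834.6717     3,338.6867      16,693.4336
  Σ                  1,071.2923     3,801.4103      18,218.4331
P = 1,071.2923.
Convexity = Σ t(t+1)·PV / [P·(1+y)²] = 18,218.4331 / (1,071.2923 × 1.142761) = 14.88153.

14.882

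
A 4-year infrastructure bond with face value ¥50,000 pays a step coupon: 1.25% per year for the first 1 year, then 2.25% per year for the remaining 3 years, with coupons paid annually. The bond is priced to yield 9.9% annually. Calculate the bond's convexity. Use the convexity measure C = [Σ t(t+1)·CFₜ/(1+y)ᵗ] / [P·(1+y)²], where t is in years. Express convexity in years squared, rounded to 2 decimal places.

15.89

With y = 0.099:
  t   CF        PV=CF/(1+0.099)^t    t·PV        t(t+1)·PV
  1       625.00       568.6988       568.6988       1,137.3976
  2     1,125.00       931.4448     1,862.8897       5,588.6690
  3     1,125.00       847.5385     2,542.6156      10,170.4622
  4    51,125.00    35,046.3304   140,185.3217     700,926.6086
  Σ                 37,394.0126   145,159.5258     717,823.1374
P = 37,394.0126.
Convexity = Σ t(t+1)·PV / [P·(1+y)²] = 717,823.1374 / (37,394.0126 × 1.207801) = 15.89352.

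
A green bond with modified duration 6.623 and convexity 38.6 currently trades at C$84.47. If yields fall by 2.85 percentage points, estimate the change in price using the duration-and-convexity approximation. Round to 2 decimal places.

Duration effect: -D_mod·Δy = -6.623 × (-0.0285) = +0.1887555
Convexity effect: ½·C·(Δy)² = 0.5 × 38.6 × (-0.0285)² = +0.015676425
ΔP/P ≈ +0.1887555 + 0.015676425 = +0.204431925
ΔP ≈ 84.47 × (+0.204431925) = +17.26836470475.

+C$17.27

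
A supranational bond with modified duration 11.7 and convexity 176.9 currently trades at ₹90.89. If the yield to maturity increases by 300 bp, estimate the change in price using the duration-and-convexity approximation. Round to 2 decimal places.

Duration effect: -D_mod·Δy = -11.7 × (+0.03) = -0.351000
Convexity effect: ½·C·(Δy)² = 0.5 × 176.9 × (0.03)² = +0.0796050
ΔP/P ≈ -0.351000 + 0.0796050 = -0.271395
ΔP ≈ 90.89 × (-0.271395) = -24.66709155.

-₹24.67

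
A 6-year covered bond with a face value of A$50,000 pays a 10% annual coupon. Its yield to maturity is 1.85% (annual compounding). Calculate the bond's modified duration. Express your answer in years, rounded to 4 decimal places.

4.9235 years

Periodic yield y = 0.0185. First find Macaulay duration:
  t   CF        PV=CF/(1+0.0185)^t    t·PV
  1     5,000.00     4,909.1802     4,909.1802
  2     5,000.00     4,820.0100     9,640.0200
  3     5,000.00     4,732.4595    14,197.3784
  4     5,000.00     4,646.4992    18,585.9970
  5     5,000.00     4,562.1004    22,810.5019
  6    55,000.00    49,271.5800   295,629.4803
  Σ                 72,941.8293   365,772.5578
P = 72,941.8293; Macaulay duration = 365,772.5578 / 72,941.8293 = 5.01458 years.
Modified duration = D_Mac / (1 + y) = 5.01458 / 1.0185 = 4.92349 years.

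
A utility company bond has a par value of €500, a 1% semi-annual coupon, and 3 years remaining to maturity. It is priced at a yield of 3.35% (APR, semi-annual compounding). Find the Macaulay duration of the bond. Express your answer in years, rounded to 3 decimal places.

Periodic yield y = 0.01675. Discount each cash flow and weight by its period:
  t   CF        PV=CF/(1+0.01675)^t    t·PV
  1         2.50         2.4588         2.4588
  2         2.50         2.4183         4.8366
  3         2.50         2.3785         7.1354
  4         2.50         2.3393         9.3571
  5         2.50         2.3007        11.5037
  6       502.50       454.8320     2,728.9918
  Σ                    466.7276     2,764.2835
Price P = Σ PV = 466.7276.
Macaulay duration = Σ(t·PV) / P = 2,764.2835 / 466.7276 = 5.92269 half-year periods.
In years: 5.92269 / 2 = 2.96135 years.

2.961 years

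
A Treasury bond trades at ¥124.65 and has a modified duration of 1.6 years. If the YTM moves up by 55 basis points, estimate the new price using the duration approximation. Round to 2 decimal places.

¥123.55

Duration approximation: ΔP/P ≈ -D_mod · Δy = -1.6 × (+0.0055) = -0.008800.
New price ≈ 124.65 × (1 - 0.008800) = 123.55308.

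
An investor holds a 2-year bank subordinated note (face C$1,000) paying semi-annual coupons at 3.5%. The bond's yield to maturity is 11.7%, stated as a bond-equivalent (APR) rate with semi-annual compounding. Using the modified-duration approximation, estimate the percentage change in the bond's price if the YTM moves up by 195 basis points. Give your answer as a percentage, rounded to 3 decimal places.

-3.582%

Periodic yield y = 0.0585. Modified duration first:
  t   CF        PV=CF/(1+0.0585)^t    t·PV
  1        17.50        16.5328        16.5328
  2        17.50        15.6191        31.2382
  3        17.50        14.7559        44.2677
  4     1,017.50       810.5335     3,242.1340
  Σ                    857.4413     3,334.1727
P = 857.4413; D_Mac = 3.88851 half-year periods = 1.94426 yrs; D_mod = 1.94426/(1+0.0585) = 1.83680 yrs.
ΔP/P ≈ -D_mod · Δy = -1.83680 × (+0.0195) = -0.035818 = -3.5818%.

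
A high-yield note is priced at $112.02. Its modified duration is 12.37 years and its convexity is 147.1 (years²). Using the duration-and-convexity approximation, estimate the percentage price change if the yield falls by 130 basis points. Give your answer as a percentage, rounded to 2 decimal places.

Duration effect: -D_mod·Δy = -12.37 × (-0.013) = +0.160810
Convexity effect: ½·C·(Δy)² = 0.5 × 147.1 × (-0.013)² = +0.01242995
ΔP/P ≈ +0.160810 + 0.01242995 = +0.17323995
= +17.323995%.

+17.32%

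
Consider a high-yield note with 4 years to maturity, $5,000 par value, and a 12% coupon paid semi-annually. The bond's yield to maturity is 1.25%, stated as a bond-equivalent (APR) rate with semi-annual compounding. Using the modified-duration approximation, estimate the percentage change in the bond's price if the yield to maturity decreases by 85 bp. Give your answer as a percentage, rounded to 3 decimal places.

Periodic yield y = 0.00625. Modified duration first:
  t   CF        PV=CF/(1+0.00625)^t    t·PV
  1       300.00       298.1366       298.1366
  2       300.00       296.2849       592.5697
  3       300.00       294.4446       883.3338
  4       300.00       292.6157     1,170.4630
  5       300.00       290.7982     1,453.9912
  6       300.00       288.9920     1,733.9523
  7       300.00       287.1971     2,010.3795
  8     5,300.00     5,042.3005    40,338.4038
  Σ                  7,090.7697    48,481.2300
P = 7,090.7697; D_Mac = 6.83723 half-year periods = 3.41862 yrs; D_mod = 3.41862/(1+0.00625) = 3.39738 yrs.
ΔP/P ≈ -D_mod · Δy = -3.39738 × (-0.0085) = +0.028878 = +2.8878%.

+2.888%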